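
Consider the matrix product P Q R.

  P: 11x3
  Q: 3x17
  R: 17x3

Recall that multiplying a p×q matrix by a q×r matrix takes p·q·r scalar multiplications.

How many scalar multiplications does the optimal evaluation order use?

Order (P (Q R)): (Q R): 3×17 by 17×3 → 3×3, cost 3·17·3 = 153; (P (Q R)): 11×3 by 3×3 → 11×3, cost 11·3·3 = 99; cumulative 252. Total 252.
Order ((P Q) R): (P Q): 11×3 by 3×17 → 11×17, cost 11·3·17 = 561; ((P Q) R): 11×17 by 17×3 → 11×3, cost 11·17·3 = 561; cumulative 1122. Total 1122.
Minimum: 252.

252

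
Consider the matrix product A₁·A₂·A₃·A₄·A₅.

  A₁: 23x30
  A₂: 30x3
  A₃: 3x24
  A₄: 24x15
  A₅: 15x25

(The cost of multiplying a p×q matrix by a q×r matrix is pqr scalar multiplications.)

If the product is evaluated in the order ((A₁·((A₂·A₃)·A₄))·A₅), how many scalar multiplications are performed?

(A₂·A₃): 30×3 by 3×24 → 30×24, cost 30·3·24 = 2160
((A₂·A₃)·A₄): 30×24 by 24×15 → 30×15, cost 30·24·15 = 10800; cumulative 12960
(A₁·((A₂·A₃)·A₄)): 23×30 by 30×15 → 23×15, cost 23·30·15 = 10350; cumulative 23310
((A₁·((A₂·A₃)·A₄))·A₅): 23×15 by 15×25 → 23×25, cost 23·15·25 = 8625; cumulative 31935
Total: 31935 scalar multiplications.

31935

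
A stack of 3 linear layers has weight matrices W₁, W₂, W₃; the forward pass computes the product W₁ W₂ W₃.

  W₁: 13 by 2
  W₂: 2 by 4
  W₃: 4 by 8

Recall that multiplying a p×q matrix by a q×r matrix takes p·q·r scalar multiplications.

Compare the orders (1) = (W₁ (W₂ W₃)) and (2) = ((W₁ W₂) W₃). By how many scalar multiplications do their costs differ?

Order (1) = (W₁ (W₂ W₃)): (W₂ W₃): 2×4 by 4×8 → 2×8, cost 2·4·8 = 64; (W₁ (W₂ W₃)): 13×2 by 2×8 → 13×8, cost 13·2·8 = 208; cumulative 272. Total 272.
Order (2) = ((W₁ W₂) W₃): (W₁ W₂): 13×2 by 2×4 → 13×4, cost 13·2·4 = 104; ((W₁ W₂) W₃): 13×4 by 4×8 → 13×8, cost 13·4·8 = 416; cumulative 520. Total 520.
Difference: |272 − 520| = 248.

248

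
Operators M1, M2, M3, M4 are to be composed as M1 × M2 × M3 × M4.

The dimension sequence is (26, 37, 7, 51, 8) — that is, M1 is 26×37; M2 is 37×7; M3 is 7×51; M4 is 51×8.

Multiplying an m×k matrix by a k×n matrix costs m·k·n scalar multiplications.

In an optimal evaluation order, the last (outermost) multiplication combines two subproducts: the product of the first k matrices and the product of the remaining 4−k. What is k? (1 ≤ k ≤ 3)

Adjacent pairs: M1M2 = 26·37·7 = 6734; M2M3 = 37·7·51 = 13209; M3M4 = 7·51·8 = 2856.
Length 3: M1..M3: k=1: 0+13209+26·37·51=62271; k=2: 6734+0+26·7·51=16016 → min 16016 | M2..M4: k=2: 0+2856+37·7·8=4928; k=3: 13209+0+37·51·8=28305 → min 4928.
Top-level splits: k=1: (M1..M1)·(M2..M4) → 0+4928+26·37·8 = 12624; k=2: (M1..M2)·(M3..M4) → 6734+2856+26·7·8 = 11046; k=3: (M1..M3)·(M4..M4) → 16016+0+26·51·8 = 26624.
Best split is after M2, i.e. k = 2.

2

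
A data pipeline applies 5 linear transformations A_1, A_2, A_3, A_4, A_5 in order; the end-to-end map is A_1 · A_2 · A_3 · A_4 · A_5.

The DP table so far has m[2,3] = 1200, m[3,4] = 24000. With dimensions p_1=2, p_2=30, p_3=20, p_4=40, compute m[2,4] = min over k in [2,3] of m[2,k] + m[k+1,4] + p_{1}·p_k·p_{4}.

m[2,4] = min over k∈[2,3] of m[2,k]+m[k+1,4]+p_{1}·p_k·p_{4}.
k=2: 0 + 24000 + 2·30·40 = 26400; k=3: 1200 + 0 + 2·20·40 = 2800.
Minimum: 2800 at k=3.

2800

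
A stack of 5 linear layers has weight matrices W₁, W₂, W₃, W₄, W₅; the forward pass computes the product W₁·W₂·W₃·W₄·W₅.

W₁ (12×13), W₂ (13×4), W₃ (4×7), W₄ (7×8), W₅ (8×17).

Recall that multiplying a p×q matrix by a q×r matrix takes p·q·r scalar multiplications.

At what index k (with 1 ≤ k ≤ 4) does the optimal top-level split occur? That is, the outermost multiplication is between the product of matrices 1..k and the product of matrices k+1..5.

2

Adjacent pairs: W₁W₂ = 12·13·4 = 624; W₂W₃ = 13·4·7 = 364; W₃W₄ = 4·7·8 = 224; W₄W₅ = 7·8·17 = 952.
Length 3: W₁..W₃: k=1: 0+364+12·13·7=1456; k=2: 624+0+12·4·7=960 → min 960 | W₂..W₄: k=2: 0+224+13·4·8=640; k=3: 364+0+13·7·8=1092 → min 640 | W₃..W₅: k=3: 0+952+4·7·17=1428; k=4: 224+0+4·8·17=768 → min 768.
Length 4: W₁..W₄: k=1: 0+640+12·13·8=1888; k=2: 624+224+12·4·8=1232; k=3: 960+0+12·7·8=1632 → min 1232 | W₂..W₅: k=2: 0+768+13·4·17=1652; k=3: 364+952+13·7·17=2863; k=4: 640+0+13·8·17=2408 → min 1652.
Top-level splits: k=1: (W₁..W₁)·(W₂..W₅) → 0+1652+12·13·17 = 4304; k=2: (W₁..W₂)·(W₃..W₅) → 624+768+12·4·17 = 2208; k=3: (W₁..W₃)·(W₄..W₅) → 960+952+12·7·17 = 3340; k=4: (W₁..W₄)·(W₅..W₅) → 1232+0+12·8·17 = 2864.
Best split is after W₂, i.e. k = 2.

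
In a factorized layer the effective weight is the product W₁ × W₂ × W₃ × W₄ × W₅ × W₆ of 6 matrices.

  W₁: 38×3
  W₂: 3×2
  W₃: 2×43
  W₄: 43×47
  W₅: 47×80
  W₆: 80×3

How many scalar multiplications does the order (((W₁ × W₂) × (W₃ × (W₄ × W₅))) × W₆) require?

183988

(W₁ × W₂): 38×3 by 3×2 → 38×2, cost 38·3·2 = 228
(W₄ × W₅): 43×47 by 47×80 → 43×80, cost 43·47·80 = 161680
(W₃ × (W₄ × W₅)): 2×43 by 43×80 → 2×80, cost 2·43·80 = 6880; cumulative 168560
((W₁ × W₂) × (W₃ × (W₄ × W₅))): 38×2 by 2×80 → 38×80, cost 38·2·80 = 6080; cumulative 174868
(((W₁ × W₂) × (W₃ × (W₄ × W₅))) × W₆): 38×80 by 80×3 → 38×3, cost 38·80·3 = 9120; cumulative 183988
Total: 183988 scalar multiplications.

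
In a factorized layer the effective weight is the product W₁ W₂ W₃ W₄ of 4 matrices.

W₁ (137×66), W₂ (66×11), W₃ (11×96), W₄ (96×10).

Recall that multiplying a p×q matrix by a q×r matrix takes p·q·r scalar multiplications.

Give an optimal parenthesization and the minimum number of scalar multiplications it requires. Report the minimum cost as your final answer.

Adjacent pairs: W₁W₂ = 137·66·11 = 99462; W₂W₃ = 66·11·96 = 69696; W₃W₄ = 11·96·10 = 10560.
Length 3: W₁..W₃: k=1: 0+69696+137·66·96=937728; k=2: 99462+0+137·11·96=244134 → min 244134 | W₂..W₄: k=2: 0+10560+66·11·10=17820; k=3: 69696+0+66·96·10=133056 → min 17820.
Length 4: W₁..W₄: k=1: 0+17820+137·66·10=108240; k=2: 99462+10560+137·11·10=125092; k=3: 244134+0+137·96·10=375654 → min 108240.
Optimal parenthesization: (W₁ (W₂ (W₃ W₄))) with cost 108240.

108240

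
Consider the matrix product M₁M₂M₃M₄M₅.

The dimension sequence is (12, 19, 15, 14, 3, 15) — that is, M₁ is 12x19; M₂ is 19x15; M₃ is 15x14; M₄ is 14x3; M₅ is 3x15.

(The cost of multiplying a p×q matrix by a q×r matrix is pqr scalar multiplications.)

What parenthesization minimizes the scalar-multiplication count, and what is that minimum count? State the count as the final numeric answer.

Adjacent pairs: M₁M₂ = 12·19·15 = 3420; M₂M₃ = 19·15·14 = 3990; M₃M₄ = 15·14·3 = 630; M₄M₅ = 14·3·15 = 630.
Length 3: M₁..M₃: k=1: 0+3990+12·19·14=7182; k=2: 3420+0+12·15·14=5940 → min 5940 | M₂..M₄: k=2: 0+630+19·15·3=1485; k=3: 3990+0+19·14·3=4788 → min 1485 | M₃..M₅: k=3: 0+630+15·14·15=3780; k=4: 630+0+15·3·15=1305 → min 1305.
Length 4: M₁..M₄: k=1: 0+1485+12·19·3=2169; k=2: 3420+630+12·15·3=4590; k=3: 5940+0+12·14·3=6444 → min 2169 | M₂..M₅: k=2: 0+1305+19·15·15=5580; k=3: 3990+630+19·14·15=8610; k=4: 1485+0+19·3·15=2340 → min 2340.
Length 5: M₁..M₅: k=1: 0+2340+12·19·15=5760; k=2: 3420+1305+12·15·15=7425; k=3: 5940+630+12·14·15=9090; k=4: 2169+0+12·3·15=2709 → min 2709.
Optimal parenthesization: ((M₁(M₂(M₃M₄)))M₅) with cost 2709.

2709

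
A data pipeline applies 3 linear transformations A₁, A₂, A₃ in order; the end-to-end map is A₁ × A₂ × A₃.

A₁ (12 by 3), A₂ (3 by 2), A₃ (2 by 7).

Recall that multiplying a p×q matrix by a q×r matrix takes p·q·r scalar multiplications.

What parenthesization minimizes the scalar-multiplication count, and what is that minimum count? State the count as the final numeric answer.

240

(A₁ × (A₂ × A₃)): cost 294.
((A₁ × A₂) × A₃): cost 240.
Optimal: ((A₁ × A₂) × A₃) with cost 240.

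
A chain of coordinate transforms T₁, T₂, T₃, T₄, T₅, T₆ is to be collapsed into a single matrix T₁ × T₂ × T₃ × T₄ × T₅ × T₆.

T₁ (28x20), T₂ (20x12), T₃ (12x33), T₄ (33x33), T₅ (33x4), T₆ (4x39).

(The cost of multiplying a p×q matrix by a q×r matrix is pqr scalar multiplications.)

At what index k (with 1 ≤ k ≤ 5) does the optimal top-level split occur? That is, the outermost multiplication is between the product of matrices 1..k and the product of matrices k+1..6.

Adjacent pairs: T₁T₂ = 28·20·12 = 6720; T₂T₃ = 20·12·33 = 7920; T₃T₄ = 12·33·33 = 13068; T₄T₅ = 33·33·4 = 4356; T₅T₆ = 33·4·39 = 5148.
Length 3: T₁..T₃: k=1: 0+7920+28·20·33=26400; k=2: 6720+0+28·12·33=17808 → min 17808 | T₂..T₄: k=2: 0+13068+20·12·33=20988; k=3: 7920+0+20·33·33=29700 → min 20988 | T₃..T₅: k=3: 0+4356+12·33·4=5940; k=4: 13068+0+12·33·4=14652 → min 5940 | T₄..T₆: k=4: 0+5148+33·33·39=47619; k=5: 4356+0+33·4·39=9504 → min 9504.
Length 4: T₁..T₄: k=1: 0+20988+28·20·33=39468; k=2: 6720+13068+28·12·33=30876; k=3: 17808+0+28·33·33=48300 → min 30876 | T₂..T₅: k=2: 0+5940+20·12·4=6900; k=3: 7920+4356+20·33·4=14916; k=4: 20988+0+20·33·4=23628 → min 6900 | T₃..T₆: k=3: 0+9504+12·33·39=24948; k=4: 13068+5148+12·33·39=33660; k=5: 5940+0+12·4·39=7812 → min 7812.
Length 5: T₁..T₅: k=1: 0+6900+28·20·4=9140; k=2: 6720+5940+28·12·4=14004; k=3: 17808+4356+28·33·4=25860; k=4: 30876+0+28·33·4=34572 → min 9140 | T₂..T₆: k=2: 0+7812+20·12·39=17172; k=3: 7920+9504+20·33·39=43164; k=4: 20988+5148+20·33·39=51876; k=5: 6900+0+20·4·39=10020 → min 10020.
Top-level splits: k=1: (T₁..T₁)·(T₂..T₆) → 0+10020+28·20·39 = 31860; k=2: (T₁..T₂)·(T₃..T₆) → 6720+7812+28·12·39 = 27636; k=3: (T₁..T₃)·(T₄..T₆) → 17808+9504+28·33·39 = 63348; k=4: (T₁..T₄)·(T₅..T₆) → 30876+5148+28·33·39 = 72060; k=5: (T₁..T₅)·(T₆..T₆) → 9140+0+28·4·39 = 13508.
Best split is after T₅, i.e. k = 5.

5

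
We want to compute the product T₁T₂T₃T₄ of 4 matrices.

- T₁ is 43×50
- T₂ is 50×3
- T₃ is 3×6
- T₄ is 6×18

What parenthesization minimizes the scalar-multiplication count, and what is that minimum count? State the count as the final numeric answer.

Adjacent pairs: T₁T₂ = 43·50·3 = 6450; T₂T₃ = 50·3·6 = 900; T₃T₄ = 3·6·18 = 324.
Length 3: T₁..T₃: k=1: 0+900+43·50·6=13800; k=2: 6450+0+43·3·6=7224 → min 7224 | T₂..T₄: k=2: 0+324+50·3·18=3024; k=3: 900+0+50·6·18=6300 → min 3024.
Length 4: T₁..T₄: k=1: 0+3024+43·50·18=41724; k=2: 6450+324+43·3·18=9096; k=3: 7224+0+43·6·18=11868 → min 9096.
Optimal parenthesization: ((T₁T₂)(T₃T₄)) with cost 9096.

9096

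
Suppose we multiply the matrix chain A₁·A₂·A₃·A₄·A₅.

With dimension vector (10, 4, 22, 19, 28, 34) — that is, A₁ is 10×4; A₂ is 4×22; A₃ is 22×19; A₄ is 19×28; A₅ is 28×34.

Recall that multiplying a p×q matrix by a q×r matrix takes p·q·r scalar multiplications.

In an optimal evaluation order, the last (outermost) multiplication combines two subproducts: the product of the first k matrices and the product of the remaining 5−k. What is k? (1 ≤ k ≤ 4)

Adjacent pairs: A₁A₂ = 10·4·22 = 880; A₂A₃ = 4·22·19 = 1672; A₃A₄ = 22·19·28 = 11704; A₄A₅ = 19·28·34 = 18088.
Length 3: A₁..A₃: k=1: 0+1672+10·4·19=2432; k=2: 880+0+10·22·19=5060 → min 2432 | A₂..A₄: k=2: 0+11704+4·22·28=14168; k=3: 1672+0+4·19·28=3800 → min 3800 | A₃..A₅: k=3: 0+18088+22·19·34=32300; k=4: 11704+0+22·28·34=32648 → min 32300.
Length 4: A₁..A₄: k=1: 0+3800+10·4·28=4920; k=2: 880+11704+10·22·28=18744; k=3: 2432+0+10·19·28=7752 → min 4920 | A₂..A₅: k=2: 0+32300+4·22·34=35292; k=3: 1672+18088+4·19·34=22344; k=4: 3800+0+4·28·34=7608 → min 7608.
Top-level splits: k=1: (A₁..A₁)·(A₂..A₅) → 0+7608+10·4·34 = 8968; k=2: (A₁..A₂)·(A₃..A₅) → 880+32300+10·22·34 = 40660; k=3: (A₁..A₃)·(A₄..A₅) → 2432+18088+10·19·34 = 26980; k=4: (A₁..A₄)·(A₅..A₅) → 4920+0+10·28·34 = 14440.
Best split is after A₁, i.e. k = 1.

1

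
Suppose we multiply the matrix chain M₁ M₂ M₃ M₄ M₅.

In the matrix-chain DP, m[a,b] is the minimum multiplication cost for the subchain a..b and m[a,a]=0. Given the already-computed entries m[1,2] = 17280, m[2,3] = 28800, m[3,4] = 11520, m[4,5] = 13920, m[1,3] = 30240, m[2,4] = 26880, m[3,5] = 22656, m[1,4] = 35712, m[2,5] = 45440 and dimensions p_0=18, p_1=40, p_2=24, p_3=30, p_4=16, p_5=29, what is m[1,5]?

m[1,5] = min over k∈[1,4] of m[1,k]+m[k+1,5]+p_{0}·p_k·p_{5}.
k=1: 0 + 45440 + 18·40·29 = 66320; k=2: 17280 + 22656 + 18·24·29 = 52464; k=3: 30240 + 13920 + 18·30·29 = 59820; k=4: 35712 + 0 + 18·16·29 = 44064.
Minimum: 44064 at k=4.

44064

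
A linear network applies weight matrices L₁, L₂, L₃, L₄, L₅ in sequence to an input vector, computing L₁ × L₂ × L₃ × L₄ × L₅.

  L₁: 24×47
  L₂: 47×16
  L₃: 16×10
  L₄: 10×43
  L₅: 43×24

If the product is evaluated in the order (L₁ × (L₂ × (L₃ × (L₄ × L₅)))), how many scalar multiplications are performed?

59280

(L₄ × L₅): 10×43 by 43×24 → 10×24, cost 10·43·24 = 10320
(L₃ × (L₄ × L₅)): 16×10 by 10×24 → 16×24, cost 16·10·24 = 3840; cumulative 14160
(L₂ × (L₃ × (L₄ × L₅))): 47×16 by 16×24 → 47×24, cost 47·16·24 = 18048; cumulative 32208
(L₁ × (L₂ × (L₃ × (L₄ × L₅)))): 24×47 by 47×24 → 24×24, cost 24·47·24 = 27072; cumulative 59280
Total: 59280 scalar multiplications.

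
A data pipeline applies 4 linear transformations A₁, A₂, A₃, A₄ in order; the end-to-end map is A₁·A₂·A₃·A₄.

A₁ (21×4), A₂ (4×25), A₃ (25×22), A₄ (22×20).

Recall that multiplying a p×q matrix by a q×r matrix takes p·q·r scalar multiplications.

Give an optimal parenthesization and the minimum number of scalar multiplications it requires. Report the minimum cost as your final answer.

Adjacent pairs: A₁A₂ = 21·4·25 = 2100; A₂A₃ = 4·25·22 = 2200; A₃A₄ = 25·22·20 = 11000.
Length 3: A₁..A₃: k=1: 0+2200+21·4·22=4048; k=2: 2100+0+21·25·22=13650 → min 4048 | A₂..A₄: k=2: 0+11000+4·25·20=13000; k=3: 2200+0+4·22·20=3960 → min 3960.
Length 4: A₁..A₄: k=1: 0+3960+21·4·20=5640; k=2: 2100+11000+21·25·20=23600; k=3: 4048+0+21·22·20=13288 → min 5640.
Optimal parenthesization: (A₁·((A₂·A₃)·A₄)) with cost 5640.

5640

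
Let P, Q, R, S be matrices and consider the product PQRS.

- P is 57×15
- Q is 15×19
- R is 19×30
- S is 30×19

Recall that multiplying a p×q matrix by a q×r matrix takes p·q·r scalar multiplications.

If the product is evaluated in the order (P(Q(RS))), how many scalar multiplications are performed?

(RS): 19×30 by 30×19 → 19×19, cost 19·30·19 = 10830
(Q(RS)): 15×19 by 19×19 → 15×19, cost 15·19·19 = 5415; cumulative 16245
(P(Q(RS))): 57×15 by 15×19 → 57×19, cost 57·15·19 = 16245; cumulative 32490
Total: 32490 scalar multiplications.

32490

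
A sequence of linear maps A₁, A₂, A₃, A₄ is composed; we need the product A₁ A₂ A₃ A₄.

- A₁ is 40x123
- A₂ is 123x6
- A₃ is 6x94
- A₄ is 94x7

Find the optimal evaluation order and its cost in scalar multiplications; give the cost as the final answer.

Adjacent pairs: A₁A₂ = 40·123·6 = 29520; A₂A₃ = 123·6·94 = 69372; A₃A₄ = 6·94·7 = 3948.
Length 3: A₁..A₃: k=1: 0+69372+40·123·94=531852; k=2: 29520+0+40·6·94=52080 → min 52080 | A₂..A₄: k=2: 0+3948+123·6·7=9114; k=3: 69372+0+123·94·7=150306 → min 9114.
Length 4: A₁..A₄: k=1: 0+9114+40·123·7=43554; k=2: 29520+3948+40·6·7=35148; k=3: 52080+0+40·94·7=78400 → min 35148.
Optimal parenthesization: ((A₁ A₂) (A₃ A₄)) with cost 35148.

35148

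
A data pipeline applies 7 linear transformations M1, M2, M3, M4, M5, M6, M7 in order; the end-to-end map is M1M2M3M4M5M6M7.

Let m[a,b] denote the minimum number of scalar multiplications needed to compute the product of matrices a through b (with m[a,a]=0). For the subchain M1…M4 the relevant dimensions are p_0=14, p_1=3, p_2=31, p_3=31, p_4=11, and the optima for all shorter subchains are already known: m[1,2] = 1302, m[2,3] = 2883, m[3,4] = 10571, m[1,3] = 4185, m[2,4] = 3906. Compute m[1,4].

m[1,4] = min over k∈[1,3] of m[1,k]+m[k+1,4]+p_{0}·p_k·p_{4}.
k=1: 0 + 3906 + 14·3·11 = 4368; k=2: 1302 + 10571 + 14·31·11 = 16647; k=3: 4185 + 0 + 14·31·11 = 8959.
Minimum: 4368 at k=1.

4368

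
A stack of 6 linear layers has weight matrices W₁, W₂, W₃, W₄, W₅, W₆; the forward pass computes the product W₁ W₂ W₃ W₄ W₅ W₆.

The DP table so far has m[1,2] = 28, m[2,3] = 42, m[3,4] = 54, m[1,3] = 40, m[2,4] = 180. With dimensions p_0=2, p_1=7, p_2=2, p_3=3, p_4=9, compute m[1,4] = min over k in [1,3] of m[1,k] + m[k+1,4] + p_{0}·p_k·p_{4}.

94

m[1,4] = min over k∈[1,3] of m[1,k]+m[k+1,4]+p_{0}·p_k·p_{4}.
k=1: 0 + 180 + 2·7·9 = 306; k=2: 28 + 54 + 2·2·9 = 118; k=3: 40 + 0 + 2·3·9 = 94.
Minimum: 94 at k=3.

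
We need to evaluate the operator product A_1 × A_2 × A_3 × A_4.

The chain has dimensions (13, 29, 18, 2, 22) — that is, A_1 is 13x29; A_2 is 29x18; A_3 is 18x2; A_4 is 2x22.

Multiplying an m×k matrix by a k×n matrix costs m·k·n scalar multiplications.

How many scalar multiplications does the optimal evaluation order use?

Adjacent pairs: A_1A_2 = 13·29·18 = 6786; A_2A_3 = 29·18·2 = 1044; A_3A_4 = 18·2·22 = 792.
Length 3: A_1..A_3: k=1: 0+1044+13·29·2=1798; k=2: 6786+0+13·18·2=7254 → min 1798 | A_2..A_4: k=2: 0+792+29·18·22=12276; k=3: 1044+0+29·2·22=2320 → min 2320.
Length 4: A_1..A_4: k=1: 0+2320+13·29·22=10614; k=2: 6786+792+13·18·22=12726; k=3: 1798+0+13·2·22=2370 → min 2370.
Optimal order: ((A_1 × (A_2 × A_3)) × A_4) with cost 2370.

2370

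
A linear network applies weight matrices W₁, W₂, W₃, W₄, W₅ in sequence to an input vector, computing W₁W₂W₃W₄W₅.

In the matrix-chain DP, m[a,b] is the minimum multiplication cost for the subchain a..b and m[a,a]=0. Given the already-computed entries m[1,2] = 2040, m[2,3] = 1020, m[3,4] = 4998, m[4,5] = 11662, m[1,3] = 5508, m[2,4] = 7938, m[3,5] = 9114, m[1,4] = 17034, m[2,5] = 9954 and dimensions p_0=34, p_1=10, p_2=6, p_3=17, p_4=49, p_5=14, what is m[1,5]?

m[1,5] = min over k∈[1,4] of m[1,k]+m[k+1,5]+p_{0}·p_k·p_{5}.
k=1: 0 + 9954 + 34·10·14 = 14714; k=2: 2040 + 9114 + 34·6·14 = 14010; k=3: 5508 + 11662 + 34·17·14 = 25262; k=4: 17034 + 0 + 34·49·14 = 40358.
Minimum: 14010 at k=2.

14010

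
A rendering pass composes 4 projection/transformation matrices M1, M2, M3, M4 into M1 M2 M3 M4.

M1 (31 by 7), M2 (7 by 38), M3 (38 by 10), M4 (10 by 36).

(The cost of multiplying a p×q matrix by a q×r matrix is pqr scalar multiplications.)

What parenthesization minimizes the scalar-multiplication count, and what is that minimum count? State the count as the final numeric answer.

12992

Adjacent pairs: M1M2 = 31·7·38 = 8246; M2M3 = 7·38·10 = 2660; M3M4 = 38·10·36 = 13680.
Length 3: M1..M3: k=1: 0+2660+31·7·10=4830; k=2: 8246+0+31·38·10=20026 → min 4830 | M2..M4: k=2: 0+13680+7·38·36=23256; k=3: 2660+0+7·10·36=5180 → min 5180.
Length 4: M1..M4: k=1: 0+5180+31·7·36=12992; k=2: 8246+13680+31·38·36=64334; k=3: 4830+0+31·10·36=15990 → min 12992.
Optimal parenthesization: (M1 ((M2 M3) M4)) with cost 12992.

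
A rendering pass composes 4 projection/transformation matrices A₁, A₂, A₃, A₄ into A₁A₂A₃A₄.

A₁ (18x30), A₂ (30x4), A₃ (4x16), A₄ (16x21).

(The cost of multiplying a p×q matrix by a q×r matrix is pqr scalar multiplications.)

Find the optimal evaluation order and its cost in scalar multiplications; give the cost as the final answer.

Adjacent pairs: A₁A₂ = 18·30·4 = 2160; A₂A₃ = 30·4·16 = 1920; A₃A₄ = 4·16·21 = 1344.
Length 3: A₁..A₃: k=1: 0+1920+18·30·16=10560; k=2: 2160+0+18·4·16=3312 → min 3312 | A₂..A₄: k=2: 0+1344+30·4·21=3864; k=3: 1920+0+30·16·21=12000 → min 3864.
Length 4: A₁..A₄: k=1: 0+3864+18·30·21=15204; k=2: 2160+1344+18·4·21=5016; k=3: 3312+0+18·16·21=9360 → min 5016.
Optimal parenthesization: ((A₁A₂)(A₃A₄)) with cost 5016.

5016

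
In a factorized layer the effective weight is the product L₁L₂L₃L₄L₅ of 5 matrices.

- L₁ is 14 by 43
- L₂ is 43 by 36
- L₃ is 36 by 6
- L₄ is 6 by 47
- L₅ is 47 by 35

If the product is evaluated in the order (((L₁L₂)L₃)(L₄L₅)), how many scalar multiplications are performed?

37506

(L₁L₂): 14×43 by 43×36 → 14×36, cost 14·43·36 = 21672
((L₁L₂)L₃): 14×36 by 36×6 → 14×6, cost 14·36·6 = 3024; cumulative 24696
(L₄L₅): 6×47 by 47×35 → 6×35, cost 6·47·35 = 9870
(((L₁L₂)L₃)(L₄L₅)): 14×6 by 6×35 → 14×35, cost 14·6·35 = 2940; cumulative 37506
Total: 37506 scalar multiplications.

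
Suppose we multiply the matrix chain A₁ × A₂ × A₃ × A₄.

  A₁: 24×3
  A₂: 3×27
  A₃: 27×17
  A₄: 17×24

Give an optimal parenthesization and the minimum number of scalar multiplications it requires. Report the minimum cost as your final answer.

Adjacent pairs: A₁A₂ = 24·3·27 = 1944; A₂A₃ = 3·27·17 = 1377; A₃A₄ = 27·17·24 = 11016.
Length 3: A₁..A₃: k=1: 0+1377+24·3·17=2601; k=2: 1944+0+24·27·17=12960 → min 2601 | A₂..A₄: k=2: 0+11016+3·27·24=12960; k=3: 1377+0+3·17·24=2601 → min 2601.
Length 4: A₁..A₄: k=1: 0+2601+24·3·24=4329; k=2: 1944+11016+24·27·24=28512; k=3: 2601+0+24·17·24=12393 → min 4329.
Optimal parenthesization: (A₁ × ((A₂ × A₃) × A₄)) with cost 4329.

4329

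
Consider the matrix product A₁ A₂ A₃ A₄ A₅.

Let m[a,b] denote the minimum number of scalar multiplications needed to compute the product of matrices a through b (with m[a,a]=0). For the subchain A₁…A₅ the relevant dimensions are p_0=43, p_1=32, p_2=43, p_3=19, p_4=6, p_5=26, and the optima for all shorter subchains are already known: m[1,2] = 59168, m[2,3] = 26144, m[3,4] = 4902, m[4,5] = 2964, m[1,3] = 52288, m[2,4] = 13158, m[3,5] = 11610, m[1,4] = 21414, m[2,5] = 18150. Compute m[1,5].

m[1,5] = min over k∈[1,4] of m[1,k]+m[k+1,5]+p_{0}·p_k·p_{5}.
k=1: 0 + 18150 + 43·32·26 = 53926; k=2: 59168 + 11610 + 43·43·26 = 118852; k=3: 52288 + 2964 + 43·19·26 = 76494; k=4: 21414 + 0 + 43·6·26 = 28122.
Minimum: 28122 at k=4.

28122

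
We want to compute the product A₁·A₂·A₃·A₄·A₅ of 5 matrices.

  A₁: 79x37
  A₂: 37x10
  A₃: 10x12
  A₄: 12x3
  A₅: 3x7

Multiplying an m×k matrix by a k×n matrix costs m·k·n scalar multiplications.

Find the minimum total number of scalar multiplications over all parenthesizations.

Adjacent pairs: A₁A₂ = 79·37·10 = 29230; A₂A₃ = 37·10·12 = 4440; A₃A₄ = 10·12·3 = 360; A₄A₅ = 12·3·7 = 252.
Length 3: A₁..A₃: k=1: 0+4440+79·37·12=39516; k=2: 29230+0+79·10·12=38710 → min 38710 | A₂..A₄: k=2: 0+360+37·10·3=1470; k=3: 4440+0+37·12·3=5772 → min 1470 | A₃..A₅: k=3: 0+252+10·12·7=1092; k=4: 360+0+10·3·7=570 → min 570.
Length 4: A₁..A₄: k=1: 0+1470+79·37·3=10239; k=2: 29230+360+79·10·3=31960; k=3: 38710+0+79·12·3=41554 → min 10239 | A₂..A₅: k=2: 0+570+37·10·7=3160; k=3: 4440+252+37·12·7=7800; k=4: 1470+0+37·3·7=2247 → min 2247.
Length 5: A₁..A₅: k=1: 0+2247+79·37·7=22708; k=2: 29230+570+79·10·7=35330; k=3: 38710+252+79·12·7=45598; k=4: 10239+0+79·3·7=11898 → min 11898.
Optimal order: ((A₁·(A₂·(A₃·A₄)))·A₅) with cost 11898.

11898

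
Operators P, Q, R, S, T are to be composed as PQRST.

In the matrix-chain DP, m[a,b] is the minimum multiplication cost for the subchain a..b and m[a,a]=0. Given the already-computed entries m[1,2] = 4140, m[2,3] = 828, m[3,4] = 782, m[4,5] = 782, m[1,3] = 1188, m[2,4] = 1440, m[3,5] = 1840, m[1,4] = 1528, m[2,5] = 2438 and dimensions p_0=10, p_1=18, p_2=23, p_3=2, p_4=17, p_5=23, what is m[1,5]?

m[1,5] = min over k∈[1,4] of m[1,k]+m[k+1,5]+p_{0}·p_k·p_{5}.
k=1: 0 + 2438 + 10·18·23 = 6578; k=2: 4140 + 1840 + 10·23·23 = 11270; k=3: 1188 + 782 + 10·2·23 = 2430; k=4: 1528 + 0 + 10·17·23 = 5438.
Minimum: 2430 at k=3.

2430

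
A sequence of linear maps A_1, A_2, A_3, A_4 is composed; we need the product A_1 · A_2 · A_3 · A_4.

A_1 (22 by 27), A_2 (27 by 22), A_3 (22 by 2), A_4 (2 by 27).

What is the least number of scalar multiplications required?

3564

Adjacent pairs: A_1A_2 = 22·27·22 = 13068; A_2A_3 = 27·22·2 = 1188; A_3A_4 = 22·2·27 = 1188.
Length 3: A_1..A_3: k=1: 0+1188+22·27·2=2376; k=2: 13068+0+22·22·2=14036 → min 2376 | A_2..A_4: k=2: 0+1188+27·22·27=17226; k=3: 1188+0+27·2·27=2646 → min 2646.
Length 4: A_1..A_4: k=1: 0+2646+22·27·27=18684; k=2: 13068+1188+22·22·27=27324; k=3: 2376+0+22·2·27=3564 → min 3564.
Optimal order: ((A_1 · (A_2 · A_3)) · A_4) with cost 3564.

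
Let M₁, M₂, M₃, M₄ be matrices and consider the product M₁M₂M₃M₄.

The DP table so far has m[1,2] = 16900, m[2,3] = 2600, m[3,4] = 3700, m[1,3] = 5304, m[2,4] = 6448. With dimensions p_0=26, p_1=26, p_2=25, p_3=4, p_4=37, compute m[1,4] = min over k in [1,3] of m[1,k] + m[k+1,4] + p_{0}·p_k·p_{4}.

9152

m[1,4] = min over k∈[1,3] of m[1,k]+m[k+1,4]+p_{0}·p_k·p_{4}.
k=1: 0 + 6448 + 26·26·37 = 31460; k=2: 16900 + 3700 + 26·25·37 = 44650; k=3: 5304 + 0 + 26·4·37 = 9152.
Minimum: 9152 at k=3.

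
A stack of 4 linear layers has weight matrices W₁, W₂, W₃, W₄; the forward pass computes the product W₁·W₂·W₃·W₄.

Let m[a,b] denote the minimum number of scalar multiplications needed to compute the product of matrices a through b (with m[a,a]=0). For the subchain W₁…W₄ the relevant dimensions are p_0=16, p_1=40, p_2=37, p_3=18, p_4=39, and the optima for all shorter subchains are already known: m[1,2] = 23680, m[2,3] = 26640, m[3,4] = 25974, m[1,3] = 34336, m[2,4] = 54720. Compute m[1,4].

m[1,4] = min over k∈[1,3] of m[1,k]+m[k+1,4]+p_{0}·p_k·p_{4}.
k=1: 0 + 54720 + 16·40·39 = 79680; k=2: 23680 + 25974 + 16·37·39 = 72742; k=3: 34336 + 0 + 16·18·39 = 45568.
Minimum: 45568 at k=3.

45568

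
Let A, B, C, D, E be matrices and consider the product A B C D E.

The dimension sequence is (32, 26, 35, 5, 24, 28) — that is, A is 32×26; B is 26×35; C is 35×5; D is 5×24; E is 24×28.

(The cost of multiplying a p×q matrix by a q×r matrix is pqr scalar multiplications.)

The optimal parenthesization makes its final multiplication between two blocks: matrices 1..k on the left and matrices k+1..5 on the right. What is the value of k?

3

Adjacent pairs: AB = 32·26·35 = 29120; BC = 26·35·5 = 4550; CD = 35·5·24 = 4200; DE = 5·24·28 = 3360.
Length 3: A..C: k=1: 0+4550+32·26·5=8710; k=2: 29120+0+32·35·5=34720 → min 8710 | B..D: k=2: 0+4200+26·35·24=26040; k=3: 4550+0+26·5·24=7670 → min 7670 | C..E: k=3: 0+3360+35·5·28=8260; k=4: 4200+0+35·24·28=27720 → min 8260.
Length 4: A..D: k=1: 0+7670+32·26·24=27638; k=2: 29120+4200+32·35·24=60200; k=3: 8710+0+32·5·24=12550 → min 12550 | B..E: k=2: 0+8260+26·35·28=33740; k=3: 4550+3360+26·5·28=11550; k=4: 7670+0+26·24·28=25142 → min 11550.
Top-level splits: k=1: (A..A)·(B..E) → 0+11550+32·26·28 = 34846; k=2: (A..B)·(C..E) → 29120+8260+32·35·28 = 68740; k=3: (A..C)·(D..E) → 8710+3360+32·5·28 = 16550; k=4: (A..D)·(E..E) → 12550+0+32·24·28 = 34054.
Best split is after C, i.e. k = 3.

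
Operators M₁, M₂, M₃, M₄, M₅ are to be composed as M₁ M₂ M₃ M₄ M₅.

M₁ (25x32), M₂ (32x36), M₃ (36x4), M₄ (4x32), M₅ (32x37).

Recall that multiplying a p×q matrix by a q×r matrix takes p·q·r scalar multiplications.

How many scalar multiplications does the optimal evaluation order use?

16244

Adjacent pairs: M₁M₂ = 25·32·36 = 28800; M₂M₃ = 32·36·4 = 4608; M₃M₄ = 36·4·32 = 4608; M₄M₅ = 4·32·37 = 4736.
Length 3: M₁..M₃: k=1: 0+4608+25·32·4=7808; k=2: 28800+0+25·36·4=32400 → min 7808 | M₂..M₄: k=2: 0+4608+32·36·32=41472; k=3: 4608+0+32·4·32=8704 → min 8704 | M₃..M₅: k=3: 0+4736+36·4·37=10064; k=4: 4608+0+36·32·37=47232 → min 10064.
Length 4: M₁..M₄: k=1: 0+8704+25·32·32=34304; k=2: 28800+4608+25·36·32=62208; k=3: 7808+0+25·4·32=11008 → min 11008 | M₂..M₅: k=2: 0+10064+32·36·37=52688; k=3: 4608+4736+32·4·37=14080; k=4: 8704+0+32·32·37=46592 → min 14080.
Length 5: M₁..M₅: k=1: 0+14080+25·32·37=43680; k=2: 28800+10064+25·36·37=72164; k=3: 7808+4736+25·4·37=16244; k=4: 11008+0+25·32·37=40608 → min 16244.
Optimal order: ((M₁ (M₂ M₃)) (M₄ M₅)) with cost 16244.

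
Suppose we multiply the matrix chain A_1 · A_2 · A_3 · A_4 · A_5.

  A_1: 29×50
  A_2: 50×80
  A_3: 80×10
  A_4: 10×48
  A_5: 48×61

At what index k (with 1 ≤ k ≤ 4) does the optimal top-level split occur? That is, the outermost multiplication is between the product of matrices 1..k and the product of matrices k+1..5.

Adjacent pairs: A_1A_2 = 29·50·80 = 116000; A_2A_3 = 50·80·10 = 40000; A_3A_4 = 80·10·48 = 38400; A_4A_5 = 10·48·61 = 29280.
Length 3: A_1..A_3: k=1: 0+40000+29·50·10=54500; k=2: 116000+0+29·80·10=139200 → min 54500 | A_2..A_4: k=2: 0+38400+50·80·48=230400; k=3: 40000+0+50·10·48=64000 → min 64000 | A_3..A_5: k=3: 0+29280+80·10·61=78080; k=4: 38400+0+80·48·61=272640 → min 78080.
Length 4: A_1..A_4: k=1: 0+64000+29·50·48=133600; k=2: 116000+38400+29·80·48=265760; k=3: 54500+0+29·10·48=68420 → min 68420 | A_2..A_5: k=2: 0+78080+50·80·61=322080; k=3: 40000+29280+50·10·61=99780; k=4: 64000+0+50·48·61=210400 → min 99780.
Top-level splits: k=1: (A_1..A_1)·(A_2..A_5) → 0+99780+29·50·61 = 188230; k=2: (A_1..A_2)·(A_3..A_5) → 116000+78080+29·80·61 = 335600; k=3: (A_1..A_3)·(A_4..A_5) → 54500+29280+29·10·61 = 101470; k=4: (A_1..A_4)·(A_5..A_5) → 68420+0+29·48·61 = 153332.
Best split is after A_3, i.e. k = 3.

3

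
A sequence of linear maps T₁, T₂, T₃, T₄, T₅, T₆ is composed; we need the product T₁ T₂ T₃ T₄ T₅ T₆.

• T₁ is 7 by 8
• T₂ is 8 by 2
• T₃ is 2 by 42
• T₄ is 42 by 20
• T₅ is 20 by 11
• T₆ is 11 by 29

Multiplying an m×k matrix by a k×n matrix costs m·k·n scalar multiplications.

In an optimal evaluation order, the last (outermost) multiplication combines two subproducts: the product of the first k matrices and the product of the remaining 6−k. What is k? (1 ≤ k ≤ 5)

Adjacent pairs: T₁T₂ = 7·8·2 = 112; T₂T₃ = 8·2·42 = 672; T₃T₄ = 2·42·20 = 1680; T₄T₅ = 42·20·11 = 9240; T₅T₆ = 20·11·29 = 6380.
Length 3: T₁..T₃: k=1: 0+672+7·8·42=3024; k=2: 112+0+7·2·42=700 → min 700 | T₂..T₄: k=2: 0+1680+8·2·20=2000; k=3: 672+0+8·42·20=7392 → min 2000 | T₃..T₅: k=3: 0+9240+2·42·11=10164; k=4: 1680+0+2·20·11=2120 → min 2120 | T₄..T₆: k=4: 0+6380+42·20·29=30740; k=5: 9240+0+42·11·29=22638 → min 22638.
Length 4: T₁..T₄: k=1: 0+2000+7·8·20=3120; k=2: 112+1680+7·2·20=2072; k=3: 700+0+7·42·20=6580 → min 2072 | T₂..T₅: k=2: 0+2120+8·2·11=2296; k=3: 672+9240+8·42·11=13608; k=4: 2000+0+8·20·11=3760 → min 2296 | T₃..T₆: k=3: 0+22638+2·42·29=25074; k=4: 1680+6380+2·20·29=9220; k=5: 2120+0+2·11·29=2758 → min 2758.
Length 5: T₁..T₅: k=1: 0+2296+7·8·11=2912; k=2: 112+2120+7·2·11=2386; k=3: 700+9240+7·42·11=13174; k=4: 2072+0+7·20·11=3612 → min 2386 | T₂..T₆: k=2: 0+2758+8·2·29=3222; k=3: 672+22638+8·42·29=33054; k=4: 2000+6380+8·20·29=13020; k=5: 2296+0+8·11·29=4848 → min 3222.
Top-level splits: k=1: (T₁..T₁)·(T₂..T₆) → 0+3222+7·8·29 = 4846; k=2: (T₁..T₂)·(T₃..T₆) → 112+2758+7·2·29 = 3276; k=3: (T₁..T₃)·(T₄..T₆) → 700+22638+7·42·29 = 31864; k=4: (T₁..T₄)·(T₅..T₆) → 2072+6380+7·20·29 = 12512; k=5: (T₁..T₅)·(T₆..T₆) → 2386+0+7·11·29 = 4619.
Best split is after T₂, i.e. k = 2.

2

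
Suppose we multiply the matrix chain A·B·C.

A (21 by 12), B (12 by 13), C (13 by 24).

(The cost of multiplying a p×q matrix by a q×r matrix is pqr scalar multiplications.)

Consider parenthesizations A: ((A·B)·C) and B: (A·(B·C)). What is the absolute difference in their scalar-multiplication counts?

36

Order A = ((A·B)·C): (A·B): 21×12 by 12×13 → 21×13, cost 21·12·13 = 3276; ((A·B)·C): 21×13 by 13×24 → 21×24, cost 21·13·24 = 6552; cumulative 9828. Total 9828.
Order B = (A·(B·C)): (B·C): 12×13 by 13×24 → 12×24, cost 12·13·24 = 3744; (A·(B·C)): 21×12 by 12×24 → 21×24, cost 21·12·24 = 6048; cumulative 9792. Total 9792.
Difference: |9828 − 9792| = 36.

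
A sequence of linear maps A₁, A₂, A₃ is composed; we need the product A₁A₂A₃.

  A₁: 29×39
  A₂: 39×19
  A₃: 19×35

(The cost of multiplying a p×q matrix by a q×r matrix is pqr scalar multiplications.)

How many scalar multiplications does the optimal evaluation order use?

Order (A₁(A₂A₃)): (A₂A₃): 39×19 by 19×35 → 39×35, cost 39·19·35 = 25935; (A₁(A₂A₃)): 29×39 by 39×35 → 29×35, cost 29·39·35 = 39585; cumulative 65520. Total 65520.
Order ((A₁A₂)A₃): (A₁A₂): 29×39 by 39×19 → 29×19, cost 29·39·19 = 21489; ((A₁A₂)A₃): 29×19 by 19×35 → 29×35, cost 29·19·35 = 19285; cumulative 40774. Total 40774.
Minimum: 40774.

40774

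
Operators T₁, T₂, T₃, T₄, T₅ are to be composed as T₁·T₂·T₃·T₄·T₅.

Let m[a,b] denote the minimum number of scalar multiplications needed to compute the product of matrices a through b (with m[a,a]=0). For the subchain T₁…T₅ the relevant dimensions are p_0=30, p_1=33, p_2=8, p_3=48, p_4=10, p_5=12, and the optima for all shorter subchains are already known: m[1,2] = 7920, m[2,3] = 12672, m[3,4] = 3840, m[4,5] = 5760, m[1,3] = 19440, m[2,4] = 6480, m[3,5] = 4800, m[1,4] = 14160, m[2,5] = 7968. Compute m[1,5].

m[1,5] = min over k∈[1,4] of m[1,k]+m[k+1,5]+p_{0}·p_k·p_{5}.
k=1: 0 + 7968 + 30·33·12 = 19848; k=2: 7920 + 4800 + 30·8·12 = 15600; k=3: 19440 + 5760 + 30·48·12 = 42480; k=4: 14160 + 0 + 30·10·12 = 17760.
Minimum: 15600 at k=2.

15600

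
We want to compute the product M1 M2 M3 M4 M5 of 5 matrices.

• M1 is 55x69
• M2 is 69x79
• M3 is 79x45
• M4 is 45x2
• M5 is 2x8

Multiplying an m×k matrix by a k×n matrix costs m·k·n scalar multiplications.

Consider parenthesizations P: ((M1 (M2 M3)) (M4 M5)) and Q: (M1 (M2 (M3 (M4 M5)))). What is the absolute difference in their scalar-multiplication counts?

333462

Order P = ((M1 (M2 M3)) (M4 M5)): (M2 M3): 69×79 by 79×45 → 69×45, cost 69·79·45 = 245295; (M1 (M2 M3)): 55×69 by 69×45 → 55×45, cost 55·69·45 = 170775; cumulative 416070; (M4 M5): 45×2 by 2×8 → 45×8, cost 45·2·8 = 720; ((M1 (M2 M3)) (M4 M5)): 55×45 by 45×8 → 55×8, cost 55·45·8 = 19800; cumulative 436590. Total 436590.
Order Q = (M1 (M2 (M3 (M4 M5)))): (M4 M5): 45×2 by 2×8 → 45×8, cost 45·2·8 = 720; (M3 (M4 M5)): 79×45 by 45×8 → 79×8, cost 79·45·8 = 28440; cumulative 29160; (M2 (M3 (M4 M5))): 69×79 by 79×8 → 69×8, cost 69·79·8 = 43608; cumulative 72768; (M1 (M2 (M3 (M4 M5)))): 55×69 by 69×8 → 55×8, cost 55·69·8 = 30360; cumulative 103128. Total 103128.
Difference: |436590 − 103128| = 333462.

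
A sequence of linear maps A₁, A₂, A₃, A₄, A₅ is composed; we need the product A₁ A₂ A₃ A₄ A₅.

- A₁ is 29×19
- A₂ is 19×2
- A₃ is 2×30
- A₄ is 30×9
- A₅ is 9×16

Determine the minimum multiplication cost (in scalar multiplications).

Adjacent pairs: A₁A₂ = 29·19·2 = 1102; A₂A₃ = 19·2·30 = 1140; A₃A₄ = 2·30·9 = 540; A₄A₅ = 30·9·16 = 4320.
Length 3: A₁..A₃: k=1: 0+1140+29·19·30=17670; k=2: 1102+0+29·2·30=2842 → min 2842 | A₂..A₄: k=2: 0+540+19·2·9=882; k=3: 1140+0+19·30·9=6270 → min 882 | A₃..A₅: k=3: 0+4320+2·30·16=5280; k=4: 540+0+2·9·16=828 → min 828.
Length 4: A₁..A₄: k=1: 0+882+29·19·9=5841; k=2: 1102+540+29·2·9=2164; k=3: 2842+0+29·30·9=10672 → min 2164 | A₂..A₅: k=2: 0+828+19·2·16=1436; k=3: 1140+4320+19·30·16=14580; k=4: 882+0+19·9·16=3618 → min 1436.
Length 5: A₁..A₅: k=1: 0+1436+29·19·16=10252; k=2: 1102+828+29·2·16=2858; k=3: 2842+4320+29·30·16=21082; k=4: 2164+0+29·9·16=6340 → min 2858.
Optimal order: ((A₁ A₂) ((A₃ A₄) A₅)) with cost 2858.

2858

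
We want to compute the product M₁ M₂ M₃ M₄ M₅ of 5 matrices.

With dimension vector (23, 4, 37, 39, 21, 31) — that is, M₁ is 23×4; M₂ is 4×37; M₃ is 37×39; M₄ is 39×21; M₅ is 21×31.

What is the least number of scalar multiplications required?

Adjacent pairs: M₁M₂ = 23·4·37 = 3404; M₂M₃ = 4·37·39 = 5772; M₃M₄ = 37·39·21 = 30303; M₄M₅ = 39·21·31 = 25389.
Length 3: M₁..M₃: k=1: 0+5772+23·4·39=9360; k=2: 3404+0+23·37·39=36593 → min 9360 | M₂..M₄: k=2: 0+30303+4·37·21=33411; k=3: 5772+0+4·39·21=9048 → min 9048 | M₃..M₅: k=3: 0+25389+37·39·31=70122; k=4: 30303+0+37·21·31=54390 → min 54390.
Length 4: M₁..M₄: k=1: 0+9048+23·4·21=10980; k=2: 3404+30303+23·37·21=51578; k=3: 9360+0+23·39·21=28197 → min 10980 | M₂..M₅: k=2: 0+54390+4·37·31=58978; k=3: 5772+25389+4·39·31=35997; k=4: 9048+0+4·21·31=11652 → min 11652.
Length 5: M₁..M₅: k=1: 0+11652+23·4·31=14504; k=2: 3404+54390+23·37·31=84175; k=3: 9360+25389+23·39·31=62556; k=4: 10980+0+23·21·31=25953 → min 14504.
Optimal order: (M₁ (((M₂ M₃) M₄) M₅)) with cost 14504.

14504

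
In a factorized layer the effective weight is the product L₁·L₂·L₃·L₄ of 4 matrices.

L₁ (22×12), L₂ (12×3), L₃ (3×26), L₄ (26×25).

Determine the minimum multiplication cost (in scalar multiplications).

Adjacent pairs: L₁L₂ = 22·12·3 = 792; L₂L₃ = 12·3·26 = 936; L₃L₄ = 3·26·25 = 1950.
Length 3: L₁..L₃: k=1: 0+936+22·12·26=7800; k=2: 792+0+22·3·26=2508 → min 2508 | L₂..L₄: k=2: 0+1950+12·3·25=2850; k=3: 936+0+12·26·25=8736 → min 2850.
Length 4: L₁..L₄: k=1: 0+2850+22·12·25=9450; k=2: 792+1950+22·3·25=4392; k=3: 2508+0+22·26·25=16808 → min 4392.
Optimal order: ((L₁·L₂)·(L₃·L₄)) with cost 4392.

4392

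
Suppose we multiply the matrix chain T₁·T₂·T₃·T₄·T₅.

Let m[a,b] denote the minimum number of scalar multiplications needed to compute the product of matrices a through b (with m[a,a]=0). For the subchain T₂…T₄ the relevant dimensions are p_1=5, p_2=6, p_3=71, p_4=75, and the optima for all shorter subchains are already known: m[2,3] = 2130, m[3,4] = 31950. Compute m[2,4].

m[2,4] = min over k∈[2,3] of m[2,k]+m[k+1,4]+p_{1}·p_k·p_{4}.
k=2: 0 + 31950 + 5·6·75 = 34200; k=3: 2130 + 0 + 5·71·75 = 28755.
Minimum: 28755 at k=3.

28755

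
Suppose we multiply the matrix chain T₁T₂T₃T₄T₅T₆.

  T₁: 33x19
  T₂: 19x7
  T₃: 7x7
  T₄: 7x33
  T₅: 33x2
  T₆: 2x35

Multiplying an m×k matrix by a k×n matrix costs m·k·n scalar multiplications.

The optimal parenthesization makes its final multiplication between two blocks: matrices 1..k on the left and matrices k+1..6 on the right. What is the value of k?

Adjacent pairs: T₁T₂ = 33·19·7 = 4389; T₂T₃ = 19·7·7 = 931; T₃T₄ = 7·7·33 = 1617; T₄T₅ = 7·33·2 = 462; T₅T₆ = 33·2·35 = 2310.
Length 3: T₁..T₃: k=1: 0+931+33·19·7=5320; k=2: 4389+0+33·7·7=6006 → min 5320 | T₂..T₄: k=2: 0+1617+19·7·33=6006; k=3: 931+0+19·7·33=5320 → min 5320 | T₃..T₅: k=3: 0+462+7·7·2=560; k=4: 1617+0+7·33·2=2079 → min 560 | T₄..T₆: k=4: 0+2310+7·33·35=10395; k=5: 462+0+7·2·35=952 → min 952.
Length 4: T₁..T₄: k=1: 0+5320+33·19·33=26011; k=2: 4389+1617+33·7·33=13629; k=3: 5320+0+33·7·33=12943 → min 12943 | T₂..T₅: k=2: 0+560+19·7·2=826; k=3: 931+462+19·7·2=1659; k=4: 5320+0+19·33·2=6574 → min 826 | T₃..T₆: k=3: 0+952+7·7·35=2667; k=4: 1617+2310+7·33·35=12012; k=5: 560+0+7·2·35=1050 → min 1050.
Length 5: T₁..T₅: k=1: 0+826+33·19·2=2080; k=2: 4389+560+33·7·2=5411; k=3: 5320+462+33·7·2=6244; k=4: 12943+0+33·33·2=15121 → min 2080 | T₂..T₆: k=2: 0+1050+19·7·35=5705; k=3: 931+952+19·7·35=6538; k=4: 5320+2310+19·33·35=29575; k=5: 826+0+19·2·35=2156 → min 2156.
Top-level splits: k=1: (T₁..T₁)·(T₂..T₆) → 0+2156+33·19·35 = 24101; k=2: (T₁..T₂)·(T₃..T₆) → 4389+1050+33·7·35 = 13524; k=3: (T₁..T₃)·(T₄..T₆) → 5320+952+33·7·35 = 14357; k=4: (T₁..T₄)·(T₅..T₆) → 12943+2310+33·33·35 = 53368; k=5: (T₁..T₅)·(T₆..T₆) → 2080+0+33·2·35 = 4390.
Best split is after T₅, i.e. k = 5.

5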